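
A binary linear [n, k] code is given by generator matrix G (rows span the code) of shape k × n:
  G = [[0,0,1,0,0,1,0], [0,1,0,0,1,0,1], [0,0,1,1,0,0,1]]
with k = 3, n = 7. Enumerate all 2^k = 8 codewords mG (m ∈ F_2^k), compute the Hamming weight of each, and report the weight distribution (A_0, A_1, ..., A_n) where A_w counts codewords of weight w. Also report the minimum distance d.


Weight distribution: A_0 = 1, A_2 = 1, A_3 = 3, A_4 = 2, A_5 = 1. Minimum distance d = 2.

Enumerate all 2^3 = 8 messages m ∈ F_2^3.
For each, compute codeword c = mG in F_2^7, then tally its weight.
  m = 000 → c = 0000000, weight = 0.
  m = 100 → c = 0010010, weight = 2.
  m = 010 → c = 0100101, weight = 3.
  m = 110 → c = 0110111, weight = 5.
  m = 001 → c = 0011001, weight = 3.
  m = 101 → c = 0001011, weight = 3.
  m = 011 → c = 0111100, weight = 4.
  m = 111 → c = 0101110, weight = 4.
Tally weights:
  weight 0: 1 codewords.
  weight 2: 1 codewords.
  weight 3: 3 codewords.
  weight 4: 2 codewords.
  weight 5: 1 codewords.
Minimum distance d = smallest w > 0 with A_w > 0 = 2.
Sanity: Σ A_w = 8 = 2^3 = 8 ✓.


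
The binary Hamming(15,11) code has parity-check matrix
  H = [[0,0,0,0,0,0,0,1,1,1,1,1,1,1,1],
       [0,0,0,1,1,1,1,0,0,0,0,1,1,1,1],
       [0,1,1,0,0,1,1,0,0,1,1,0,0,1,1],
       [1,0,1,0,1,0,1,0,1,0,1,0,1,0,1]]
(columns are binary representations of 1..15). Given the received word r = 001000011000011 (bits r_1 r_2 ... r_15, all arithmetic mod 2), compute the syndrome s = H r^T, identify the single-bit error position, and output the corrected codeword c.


s = (0, 0, 1, 1)^T, error position = 3, corrected codeword c = 000000011000011

Compute s = H r^T mod 2 one row at a time:
  s_1 = 1 + 1 + 0 + 0 + 0 + 0 + 1 + 1 = 4 ≡ 0 (mod 2).
  s_2 = 0 + 0 + 0 + 0 + 0 + 0 + 1 + 1 = 2 ≡ 0 (mod 2).
  s_3 = 0 + 1 + 0 + 0 + 0 + 0 + 1 + 1 = 3 ≡ 1 (mod 2).
  s_4 = 0 + 1 + 0 + 0 + 1 + 0 + 0 + 1 = 3 ≡ 1 (mod 2).
s = (0, 0, 1, 1)^T — this equals column 3 of H (binary 0011), so error is at position 3.
Correct: flip bit 3 of r = 001000011000011 to get c = 000000011000011.


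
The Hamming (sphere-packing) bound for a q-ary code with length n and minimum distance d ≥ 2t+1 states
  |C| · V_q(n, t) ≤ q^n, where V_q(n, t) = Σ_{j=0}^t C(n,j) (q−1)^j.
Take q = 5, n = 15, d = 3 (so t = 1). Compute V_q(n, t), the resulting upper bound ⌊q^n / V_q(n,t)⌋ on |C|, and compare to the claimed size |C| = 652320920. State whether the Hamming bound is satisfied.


V_q(n, t) = 61, q^n = 30517578125, Hamming bound = 500288165, |C| = 652320920 > bound (violated).

Step 1: Compute V_q(n, t) = Σ_{j=0}^1 C(n, j) (q−1)^j.
  j = 0: C(15,0)·(4)^0 = 1·1 = 1.
  j = 1: C(15,1)·(4)^1 = 15·4 = 60.
  V_q(n, t) = 1 + 60 = 61.
Step 2: q^n = 5^15 = 30517578125.
Step 3: Hamming bound ⌊q^n / V_q(n,t)⌋ = ⌊30517578125/61⌋ = 500288165.
Step 4: Compare |C| = 652320920 to 500288165: violated.
The claimed |C| lies above the Hamming bound, so no 5-ary code of length 15 with d ≥ 3 can have 652320920 codewords.


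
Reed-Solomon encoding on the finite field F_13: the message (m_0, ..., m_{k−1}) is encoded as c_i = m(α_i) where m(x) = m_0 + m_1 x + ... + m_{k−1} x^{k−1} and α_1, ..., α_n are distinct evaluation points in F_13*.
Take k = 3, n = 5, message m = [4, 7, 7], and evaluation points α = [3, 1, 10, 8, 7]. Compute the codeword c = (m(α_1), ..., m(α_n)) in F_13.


c = [10, 5, 7, 1, 6]

Message polynomial: m(x) = 4 + 7·x + 7·x^2 (mod 13).
For each evaluation point α_i, compute m(α_i) mod 13:
  α_1 = 3: Horner steps 7 → 2 → 10, so m(3) = 10.
  α_2 = 1: Horner steps 7 → 1 → 5, so m(1) = 5.
  α_3 = 10: Horner steps 7 → 12 → 7, so m(10) = 7.
  α_4 = 8: Horner steps 7 → 11 → 1, so m(8) = 1.
  α_5 = 7: Horner steps 7 → 4 → 6, so m(7) = 6.
Codeword c = [10, 5, 7, 1, 6] ∈ F_13^5.


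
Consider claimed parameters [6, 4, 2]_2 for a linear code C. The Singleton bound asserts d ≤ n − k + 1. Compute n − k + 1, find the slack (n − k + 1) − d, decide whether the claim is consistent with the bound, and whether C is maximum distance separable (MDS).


Singleton RHS = n − k + 1 = 3, slack = 1, bound satisfied, not MDS.

Singleton bound: d ≤ n − k + 1.
Here n = 6, k = 4, so n − k + 1 = 3.
Given d = 2, check d ≤ 3: YES.
Slack = (n − k + 1) − d = 1.
The code is NOT MDS (slack = 1 > 0).
Description: the claimed parameters are [6, 4, 2]_2; such a code would be non-MDS.


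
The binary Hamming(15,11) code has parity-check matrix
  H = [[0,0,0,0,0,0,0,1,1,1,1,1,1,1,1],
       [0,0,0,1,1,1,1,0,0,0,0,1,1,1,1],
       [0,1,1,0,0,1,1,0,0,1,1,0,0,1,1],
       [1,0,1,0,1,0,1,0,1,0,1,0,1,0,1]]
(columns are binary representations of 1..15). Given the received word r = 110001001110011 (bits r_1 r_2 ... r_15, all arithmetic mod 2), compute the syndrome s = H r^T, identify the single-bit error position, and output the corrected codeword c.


s = (1, 1, 0, 0)^T, error position = 12, corrected codeword c = 110001001111011

Compute s = H r^T mod 2 one row at a time:
  s_1 = 0 + 1 + 1 + 1 + 0 + 0 + 1 + 1 = 5 ≡ 1 (mod 2).
  s_2 = 0 + 0 + 1 + 0 + 0 + 0 + 1 + 1 = 3 ≡ 1 (mod 2).
  s_3 = 1 + 0 + 1 + 0 + 1 + 1 + 1 + 1 = 6 ≡ 0 (mod 2).
  s_4 = 1 + 0 + 0 + 0 + 1 + 1 + 0 + 1 = 4 ≡ 0 (mod 2).
s = (1, 1, 0, 0)^T — this equals column 12 of H (binary 1100), so error is at position 12.
Correct: flip bit 12 of r = 110001001110011 to get c = 110001001111011.


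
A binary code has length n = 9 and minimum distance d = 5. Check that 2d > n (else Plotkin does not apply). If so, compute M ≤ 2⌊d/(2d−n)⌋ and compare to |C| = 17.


Plotkin bound M ≤ 10; given |C| = 17 > bound (violated).

Check applicability: 2d = 10, n = 9.
2d − n = 1 > 0, so Plotkin applies.
Compute d/(2d−n) = 5/1 ≈ 5.0000.
⌊d/(2d−n)⌋ = 5.
Plotkin bound: M ≤ 2·5 = 10.
Given |C| = 17, check: VIOLATED.
This |C| is above the Plotkin bound, so no binary code with n = 9, d = 5 and 17 codewords exists.


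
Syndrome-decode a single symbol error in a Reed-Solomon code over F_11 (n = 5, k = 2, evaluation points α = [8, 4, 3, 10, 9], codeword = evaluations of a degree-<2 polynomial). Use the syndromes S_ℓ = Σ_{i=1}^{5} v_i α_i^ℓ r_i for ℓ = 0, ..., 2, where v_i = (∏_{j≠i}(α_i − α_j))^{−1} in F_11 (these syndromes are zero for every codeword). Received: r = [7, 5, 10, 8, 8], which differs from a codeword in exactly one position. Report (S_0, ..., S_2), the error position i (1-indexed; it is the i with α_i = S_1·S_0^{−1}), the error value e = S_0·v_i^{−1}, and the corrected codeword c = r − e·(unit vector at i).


S = (2, 7, 8), error at position 5, error magnitude e = 6, c = [7, 5, 10, 8, 2].

Step 1: column multipliers v_i = (∏_{j≠i}(α_i − α_j))^{−1} mod 11.
  i = 1 (α = 8): (8−4)(8−3)(8−10)(8−9) = 4·5·(−2)·(−1) = 40 ≡ 7, so v_1 = 7^{−1} = 8 (mod 11).
  i = 2 (α = 4): (4−8)(4−3)(4−10)(4−9) = (−4)·1·(−6)·(−5) = −120 ≡ 1, so v_2 = 1^{−1} = 1 (mod 11).
  i = 3 (α = 3): (3−8)(3−4)(3−10)(3−9) = (−5)·(−1)·(−7)·(−6) = 210 ≡ 1, so v_3 = 1^{−1} = 1 (mod 11).
  i = 4 (α = 10): (10−8)(10−4)(10−3)(10−9) = 2·6·7·1 = 84 ≡ 7, so v_4 = 7^{−1} = 8 (mod 11).
  i = 5 (α = 9): (9−8)(9−4)(9−3)(9−10) = 1·5·6·(−1) = −30 ≡ 3, so v_5 = 3^{−1} = 4 (mod 11).
  v = [8, 1, 1, 8, 4].
Step 2: syndromes of r = [7, 5, 10, 8, 8] (all sums mod 11).
  S_0 = Σ v_i r_i = 8·7 + 1·5 + 1·10 + 8·8 + 4·8 = 167 ≡ 2.
  S_1 = Σ v_i α_i r_i = 8·8·7 + 1·4·5 + 1·3·10 + 8·10·8 + 4·9·8 = 1426 ≡ 7.
  α_i^2 mod 11 = [9, 5, 9, 1, 4].
  S_2 = Σ v_i α_i^2 r_i = 8·9·7 + 1·5·5 + 1·9·10 + 8·1·8 + 4·4·8 = 811 ≡ 8.
  S = (2, 7, 8) ≠ 0, so r is not a codeword (an error is present).
Step 3: locate the error. For a single error e at position i, S_ℓ = v_i·e·α_i^ℓ, so α_err = S_1/S_0.
  S_0^{−1} = 2^{−1} = 6 (mod 11), so α_err = 7·6 = 42 ≡ 9 = α_5. Error position i = 5.
  Consistency check: S_2/S_1 = 8·8 = 64 ≡ 9 = α_err ✓ (single-error assumption holds).
Step 4: error magnitude e = S_0/v_5 = S_0·∏_{j≠5}(α_5 − α_j) = 2·3 = 6 ≡ 6 (mod 11).
Step 5: correct position 5: c_5 = r_5 − e = 8 − 6 ≡ 2 (mod 11). Hence c = [7, 5, 10, 8, 2].
  Check: interpolating c through the α_i gives m(x) = 3 + 6·x (degree < 2) with m(α_i) = c_i for every i, so c is indeed a codeword.


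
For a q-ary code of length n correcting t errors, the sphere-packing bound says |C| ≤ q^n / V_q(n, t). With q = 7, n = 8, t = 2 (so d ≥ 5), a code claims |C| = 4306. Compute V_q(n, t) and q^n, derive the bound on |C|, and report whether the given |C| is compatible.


V_q(n, t) = 1057, q^n = 5764801, Hamming bound = 5453, |C| = 4306 ≤ bound (satisfied).

Step 1: Compute V_q(n, t) = Σ_{j=0}^2 C(n, j) (q−1)^j.
  j = 0: C(8,0)·(6)^0 = 1·1 = 1.
  j = 1: C(8,1)·(6)^1 = 8·6 = 48.
  j = 2: C(8,2)·(6)^2 = 28·36 = 1008.
  V_q(n, t) = 1 + 48 + 1008 = 1057.
Step 2: q^n = 7^8 = 5764801.
Step 3: Hamming bound ⌊q^n / V_q(n,t)⌋ = ⌊5764801/1057⌋ = 5453.
Step 4: Compare |C| = 4306 to 5453: satisfied.
The claimed |C| lies below the Hamming bound.


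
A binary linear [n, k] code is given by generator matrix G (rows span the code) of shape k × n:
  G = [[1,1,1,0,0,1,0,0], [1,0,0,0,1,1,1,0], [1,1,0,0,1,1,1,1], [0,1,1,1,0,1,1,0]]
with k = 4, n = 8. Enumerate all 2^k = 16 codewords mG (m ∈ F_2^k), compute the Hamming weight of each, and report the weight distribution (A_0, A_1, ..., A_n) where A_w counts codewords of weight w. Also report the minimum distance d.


Weight distribution: A_0 = 1, A_2 = 1, A_3 = 2, A_4 = 5, A_5 = 6, A_6 = 1. Minimum distance d = 2.

Enumerate all 2^4 = 16 messages m ∈ F_2^4.
For each, compute codeword c = mG in F_2^8, then tally its weight.
  m = 0000 → c = 00000000, weight = 0.
  m = 1000 → c = 11100100, weight = 4.
  m = 0100 → c = 10001110, weight = 4.
  m = 1100 → c = 01101010, weight = 4.
  m = 0010 → c = 11001111, weight = 6.
  m = 1010 → c = 00101011, weight = 4.
  m = 0110 → c = 01000001, weight = 2.
  m = 1110 → c = 10100101, weight = 4.
  m = 0001 → c = 01110110, weight = 5.
  m = 1001 → c = 10010010, weight = 3.
  m = 0101 → c = 11111000, weight = 5.
  m = 1101 → c = 00011100, weight = 3.
  m = 0011 → c = 10111001, weight = 5.
  m = 1011 → c = 01011101, weight = 5.
  m = 0111 → c = 00110111, weight = 5.
  m = 1111 → c = 11010011, weight = 5.
Tally weights:
  weight 0: 1 codewords.
  weight 2: 1 codewords.
  weight 3: 2 codewords.
  weight 4: 5 codewords.
  weight 5: 6 codewords.
  weight 6: 1 codewords.
Minimum distance d = smallest w > 0 with A_w > 0 = 2.
Sanity: Σ A_w = 16 = 2^4 = 16 ✓.


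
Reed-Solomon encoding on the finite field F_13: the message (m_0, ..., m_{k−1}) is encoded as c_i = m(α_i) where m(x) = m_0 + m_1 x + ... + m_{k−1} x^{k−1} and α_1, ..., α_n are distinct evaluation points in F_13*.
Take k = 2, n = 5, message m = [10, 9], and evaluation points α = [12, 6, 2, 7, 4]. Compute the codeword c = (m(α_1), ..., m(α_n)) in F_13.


c = [1, 12, 2, 8, 7]

Message polynomial: m(x) = 10 + 9·x (mod 13).
For each evaluation point α_i, compute m(α_i) mod 13:
  α_1 = 12: Horner steps 9 → 1, so m(12) = 1.
  α_2 = 6: Horner steps 9 → 12, so m(6) = 12.
  α_3 = 2: Horner steps 9 → 2, so m(2) = 2.
  α_4 = 7: Horner steps 9 → 8, so m(7) = 8.
  α_5 = 4: Horner steps 9 → 7, so m(4) = 7.
Codeword c = [1, 12, 2, 8, 7] ∈ F_13^5.


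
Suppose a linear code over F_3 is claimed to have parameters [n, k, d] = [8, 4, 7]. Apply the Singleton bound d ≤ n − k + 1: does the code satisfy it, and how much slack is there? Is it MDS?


Singleton RHS = n − k + 1 = 5, slack = -2, bound violated (no such code; not MDS).

Singleton bound: d ≤ n − k + 1.
Here n = 8, k = 4, so n − k + 1 = 5.
Given d = 7, check d ≤ 5: NO.
Slack = (n − k + 1) − d = -2.
The slack is negative: d = 7 exceeds n − k + 1 = 5 by 2, so the Singleton bound is violated and no linear [8, 4, 7]_3 code can exist. In particular it is not MDS (MDS requires d = n − k + 1 exactly).
Description: the claimed parameters are [8, 4, 7]_3; such a code would be impossible (violates the Singleton bound).


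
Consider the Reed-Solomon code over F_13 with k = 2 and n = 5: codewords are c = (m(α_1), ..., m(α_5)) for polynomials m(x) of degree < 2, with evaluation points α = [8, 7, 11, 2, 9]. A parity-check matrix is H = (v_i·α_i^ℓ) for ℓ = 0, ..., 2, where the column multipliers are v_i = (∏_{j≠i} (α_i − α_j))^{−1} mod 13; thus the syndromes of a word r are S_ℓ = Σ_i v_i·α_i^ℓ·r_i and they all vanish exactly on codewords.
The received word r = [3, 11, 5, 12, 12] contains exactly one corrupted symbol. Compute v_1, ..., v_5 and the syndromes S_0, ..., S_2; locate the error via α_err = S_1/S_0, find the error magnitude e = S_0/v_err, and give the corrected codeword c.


S = (11, 8, 7), error at position 5, error magnitude e = 4, c = [3, 11, 5, 12, 8].

Step 1: column multipliers v_i = (∏_{j≠i}(α_i − α_j))^{−1} mod 13.
  i = 1 (α = 8): (8−7)(8−11)(8−2)(8−9) = 1·(−3)·6·(−1) = 18 ≡ 5, so v_1 = 5^{−1} = 8 (mod 13).
  i = 2 (α = 7): (7−8)(7−11)(7−2)(7−9) = (−1)·(−4)·5·(−2) = −40 ≡ 12, so v_2 = 12^{−1} = 12 (mod 13).
  i = 3 (α = 11): (11−8)(11−7)(11−2)(11−9) = 3·4·9·2 = 216 ≡ 8, so v_3 = 8^{−1} = 5 (mod 13).
  i = 4 (α = 2): (2−8)(2−7)(2−11)(2−9) = (−6)·(−5)·(−9)·(−7) = 1890 ≡ 5, so v_4 = 5^{−1} = 8 (mod 13).
  i = 5 (α = 9): (9−8)(9−7)(9−11)(9−2) = 1·2·(−2)·7 = −28 ≡ 11, so v_5 = 11^{−1} = 6 (mod 13).
  v = [8, 12, 5, 8, 6].
Step 2: syndromes of r = [3, 11, 5, 12, 12] (all sums mod 13).
  S_0 = Σ v_i r_i = 8·3 + 12·11 + 5·5 + 8·12 + 6·12 = 349 ≡ 11.
  S_1 = Σ v_i α_i r_i = 8·8·3 + 12·7·11 + 5·11·5 + 8·2·12 + 6·9·12 = 2231 ≡ 8.
  α_i^2 mod 13 = [12, 10, 4, 4, 3].
  S_2 = Σ v_i α_i^2 r_i = 8·12·3 + 12·10·11 + 5·4·5 + 8·4·12 + 6·3·12 = 2308 ≡ 7.
  S = (11, 8, 7) ≠ 0, so r is not a codeword (an error is present).
Step 3: locate the error. For a single error e at position i, S_ℓ = v_i·e·α_i^ℓ, so α_err = S_1/S_0.
  S_0^{−1} = 11^{−1} = 6 (mod 13), so α_err = 8·6 = 48 ≡ 9 = α_5. Error position i = 5.
  Consistency check: S_2/S_1 = 7·5 = 35 ≡ 9 = α_err ✓ (single-error assumption holds).
Step 4: error magnitude e = S_0/v_5 = S_0·∏_{j≠5}(α_5 − α_j) = 11·11 = 121 ≡ 4 (mod 13).
Step 5: correct position 5: c_5 = r_5 − e = 12 − 4 ≡ 8 (mod 13). Hence c = [3, 11, 5, 12, 8].
  Check: interpolating c through the α_i gives m(x) = 2 + 5·x (degree < 2) with m(α_i) = c_i for every i, so c is indeed a codeword.


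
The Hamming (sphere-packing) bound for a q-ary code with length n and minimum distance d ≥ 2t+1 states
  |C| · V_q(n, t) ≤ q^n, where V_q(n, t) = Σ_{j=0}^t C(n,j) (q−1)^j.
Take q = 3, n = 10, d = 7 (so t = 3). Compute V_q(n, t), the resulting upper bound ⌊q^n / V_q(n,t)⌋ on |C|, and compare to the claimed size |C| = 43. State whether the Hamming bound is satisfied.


V_q(n, t) = 1161, q^n = 59049, Hamming bound = 50, |C| = 43 ≤ bound (satisfied).

Step 1: Compute V_q(n, t) = Σ_{j=0}^3 C(n, j) (q−1)^j.
  j = 0: C(10,0)·(2)^0 = 1·1 = 1.
  j = 1: C(10,1)·(2)^1 = 10·2 = 20.
  j = 2: C(10,2)·(2)^2 = 45·4 = 180.
  j = 3: C(10,3)·(2)^3 = 120·8 = 960.
  V_q(n, t) = 1 + 20 + 180 + 960 = 1161.
Step 2: q^n = 3^10 = 59049.
Step 3: Hamming bound ⌊q^n / V_q(n,t)⌋ = ⌊59049/1161⌋ = 50.
Step 4: Compare |C| = 43 to 50: satisfied.
The claimed |C| lies below the Hamming bound.


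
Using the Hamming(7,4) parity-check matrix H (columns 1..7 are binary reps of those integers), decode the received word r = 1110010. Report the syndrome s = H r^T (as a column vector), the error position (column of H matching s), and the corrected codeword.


s = (1, 1, 0)^T, error position = 6, corrected codeword c = 1110000

Compute s = H r^T mod 2 one row at a time:
  s_1 = 0 + 0 + 1 + 0 = 1 ≡ 1 (mod 2).
  s_2 = 1 + 1 + 1 + 0 = 3 ≡ 1 (mod 2).
  s_3 = 1 + 1 + 0 + 0 = 2 ≡ 0 (mod 2).
s = (1, 1, 0)^T — this equals column 6 of H (binary 110), so error is at position 6.
Correct: flip bit 6 of r = 1110010 to get c = 1110000.


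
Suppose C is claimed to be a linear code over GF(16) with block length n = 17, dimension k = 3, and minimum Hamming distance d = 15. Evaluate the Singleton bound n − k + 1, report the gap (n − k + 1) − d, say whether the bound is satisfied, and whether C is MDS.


Singleton RHS = n − k + 1 = 15, slack = 0, bound satisfied, MDS.

Singleton bound: d ≤ n − k + 1.
Here n = 17, k = 3, so n − k + 1 = 15.
Given d = 15, check d ≤ 15: YES.
Slack = (n − k + 1) − d = 0.
The code is MDS (slack = 0).
Description: the claimed parameters are [17, 3, 15]_16; such a code would be MDS (meets Singleton bound).


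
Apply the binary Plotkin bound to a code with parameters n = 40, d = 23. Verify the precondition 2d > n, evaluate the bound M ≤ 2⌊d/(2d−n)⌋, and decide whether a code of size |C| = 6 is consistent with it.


Plotkin bound M ≤ 6; given |C| = 6 ≤ bound (satisfied).

Check applicability: 2d = 46, n = 40.
2d − n = 6 > 0, so Plotkin applies.
Compute d/(2d−n) = 23/6 ≈ 3.8333.
⌊d/(2d−n)⌋ = 3.
Plotkin bound: M ≤ 2·3 = 6.
Given |C| = 6, check: satisfied.
This |C| is at the Plotkin bound.


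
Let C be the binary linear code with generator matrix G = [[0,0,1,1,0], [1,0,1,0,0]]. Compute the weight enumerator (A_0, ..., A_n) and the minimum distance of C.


Weight distribution: A_0 = 1, A_2 = 3. Minimum distance d = 2.

Enumerate all 2^2 = 4 messages m ∈ F_2^2.
For each, compute codeword c = mG in F_2^5, then tally its weight.
  m = 00 → c = 00000, weight = 0.
  m = 10 → c = 00110, weight = 2.
  m = 01 → c = 10100, weight = 2.
  m = 11 → c = 10010, weight = 2.
Tally weights:
  weight 0: 1 codewords.
  weight 2: 3 codewords.
Minimum distance d = smallest w > 0 with A_w > 0 = 2.
Sanity: Σ A_w = 4 = 2^2 = 4 ✓.


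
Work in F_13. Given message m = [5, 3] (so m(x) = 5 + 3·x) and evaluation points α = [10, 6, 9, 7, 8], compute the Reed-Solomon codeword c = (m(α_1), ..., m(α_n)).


c = [9, 10, 6, 0, 3]

Message polynomial: m(x) = 5 + 3·x (mod 13).
For each evaluation point α_i, compute m(α_i) mod 13:
  α_1 = 10: Horner steps 3 → 9, so m(10) = 9.
  α_2 = 6: Horner steps 3 → 10, so m(6) = 10.
  α_3 = 9: Horner steps 3 → 6, so m(9) = 6.
  α_4 = 7: Horner steps 3 → 0, so m(7) = 0.
  α_5 = 8: Horner steps 3 → 3, so m(8) = 3.
Codeword c = [9, 10, 6, 0, 3] ∈ F_13^5.


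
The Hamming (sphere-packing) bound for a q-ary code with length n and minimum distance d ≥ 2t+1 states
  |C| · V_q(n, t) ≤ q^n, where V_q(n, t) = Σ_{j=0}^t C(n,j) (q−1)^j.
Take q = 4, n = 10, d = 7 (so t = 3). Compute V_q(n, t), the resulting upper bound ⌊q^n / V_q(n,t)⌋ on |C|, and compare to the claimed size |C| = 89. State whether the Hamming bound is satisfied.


V_q(n, t) = 3676, q^n = 1048576, Hamming bound = 285, |C| = 89 ≤ bound (satisfied).

Step 1: Compute V_q(n, t) = Σ_{j=0}^3 C(n, j) (q−1)^j.
  j = 0: C(10,0)·(3)^0 = 1·1 = 1.
  j = 1: C(10,1)·(3)^1 = 10·3 = 30.
  j = 2: C(10,2)·(3)^2 = 45·9 = 405.
  j = 3: C(10,3)·(3)^3 = 120·27 = 3240.
  V_q(n, t) = 1 + 30 + 405 + 3240 = 3676.
Step 2: q^n = 4^10 = 1048576.
Step 3: Hamming bound ⌊q^n / V_q(n,t)⌋ = ⌊1048576/3676⌋ = 285.
Step 4: Compare |C| = 89 to 285: satisfied.
The claimed |C| lies below the Hamming bound.


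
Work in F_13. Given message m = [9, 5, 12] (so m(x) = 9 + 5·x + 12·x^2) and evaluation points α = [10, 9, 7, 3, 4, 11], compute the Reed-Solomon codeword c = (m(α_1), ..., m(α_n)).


c = [11, 12, 8, 2, 0, 8]

Message polynomial: m(x) = 9 + 5·x + 12·x^2 (mod 13).
For each evaluation point α_i, compute m(α_i) mod 13:
  α_1 = 10: Horner steps 12 → 8 → 11, so m(10) = 11.
  α_2 = 9: Horner steps 12 → 9 → 12, so m(9) = 12.
  α_3 = 7: Horner steps 12 → 11 → 8, so m(7) = 8.
  α_4 = 3: Horner steps 12 → 2 → 2, so m(3) = 2.
  α_5 = 4: Horner steps 12 → 1 → 0, so m(4) = 0.
  α_6 = 11: Horner steps 12 → 7 → 8, so m(11) = 8.
Codeword c = [11, 12, 8, 2, 0, 8] ∈ F_13^6.


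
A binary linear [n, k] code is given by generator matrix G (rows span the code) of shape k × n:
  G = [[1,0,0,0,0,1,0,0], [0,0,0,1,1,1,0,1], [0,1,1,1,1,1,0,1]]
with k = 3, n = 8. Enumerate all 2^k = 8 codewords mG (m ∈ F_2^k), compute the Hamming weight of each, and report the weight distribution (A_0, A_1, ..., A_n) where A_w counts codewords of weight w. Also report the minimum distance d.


Weight distribution: A_0 = 1, A_2 = 2, A_4 = 3, A_6 = 2. Minimum distance d = 2.

Enumerate all 2^3 = 8 messages m ∈ F_2^3.
For each, compute codeword c = mG in F_2^8, then tally its weight.
  m = 000 → c = 00000000, weight = 0.
  m = 100 → c = 10000100, weight = 2.
  m = 010 → c = 00011101, weight = 4.
  m = 110 → c = 10011001, weight = 4.
  m = 001 → c = 01111101, weight = 6.
  m = 101 → c = 11111001, weight = 6.
  m = 011 → c = 01100000, weight = 2.
  m = 111 → c = 11100100, weight = 4.
Tally weights:
  weight 0: 1 codewords.
  weight 2: 2 codewords.
  weight 4: 3 codewords.
  weight 6: 2 codewords.
Minimum distance d = smallest w > 0 with A_w > 0 = 2.
Sanity: Σ A_w = 8 = 2^3 = 8 ✓.


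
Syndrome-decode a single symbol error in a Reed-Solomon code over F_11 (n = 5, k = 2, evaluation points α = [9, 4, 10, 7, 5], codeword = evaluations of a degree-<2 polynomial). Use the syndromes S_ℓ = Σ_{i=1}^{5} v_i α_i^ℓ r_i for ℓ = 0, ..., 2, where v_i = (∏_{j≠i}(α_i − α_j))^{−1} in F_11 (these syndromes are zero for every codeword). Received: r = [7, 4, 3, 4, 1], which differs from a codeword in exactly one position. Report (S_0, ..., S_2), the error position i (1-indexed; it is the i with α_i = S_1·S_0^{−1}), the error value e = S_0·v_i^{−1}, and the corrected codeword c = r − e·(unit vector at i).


S = (5, 9, 3), error at position 2, error magnitude e = 10, c = [7, 5, 3, 4, 1].

Step 1: column multipliers v_i = (∏_{j≠i}(α_i − α_j))^{−1} mod 11.
  i = 1 (α = 9): (9−4)(9−10)(9−7)(9−5) = 5·(−1)·2·4 = −40 ≡ 4, so v_1 = 4^{−1} = 3 (mod 11).
  i = 2 (α = 4): (4−9)(4−10)(4−7)(4−5) = (−5)·(−6)·(−3)·(−1) = 90 ≡ 2, so v_2 = 2^{−1} = 6 (mod 11).
  i = 3 (α = 10): (10−9)(10−4)(10−7)(10−5) = 1·6·3·5 = 90 ≡ 2, so v_3 = 2^{−1} = 6 (mod 11).
  i = 4 (α = 7): (7−9)(7−4)(7−10)(7−5) = (−2)·3·(−3)·2 = 36 ≡ 3, so v_4 = 3^{−1} = 4 (mod 11).
  i = 5 (α = 5): (5−9)(5−4)(5−10)(5−7) = (−4)·1·(−5)·(−2) = −40 ≡ 4, so v_5 = 4^{−1} = 3 (mod 11).
  v = [3, 6, 6, 4, 3].
Step 2: syndromes of r = [7, 4, 3, 4, 1] (all sums mod 11).
  S_0 = Σ v_i r_i = 3·7 + 6·4 + 6·3 + 4·4 + 3·1 = 82 ≡ 5.
  S_1 = Σ v_i α_i r_i = 3·9·7 + 6·4·4 + 6·10·3 + 4·7·4 + 3·5·1 = 592 ≡ 9.
  α_i^2 mod 11 = [4, 5, 1, 5, 3].
  S_2 = Σ v_i α_i^2 r_i = 3·4·7 + 6·5·4 + 6·1·3 + 4·5·4 + 3·3·1 = 311 ≡ 3.
  S = (5, 9, 3) ≠ 0, so r is not a codeword (an error is present).
Step 3: locate the error. For a single error e at position i, S_ℓ = v_i·e·α_i^ℓ, so α_err = S_1/S_0.
  S_0^{−1} = 5^{−1} = 9 (mod 11), so α_err = 9·9 = 81 ≡ 4 = α_2. Error position i = 2.
  Consistency check: S_2/S_1 = 3·5 = 15 ≡ 4 = α_err ✓ (single-error assumption holds).
Step 4: error magnitude e = S_0/v_2 = S_0·∏_{j≠2}(α_2 − α_j) = 5·2 = 10 ≡ 10 (mod 11).
Step 5: correct position 2: c_2 = r_2 − e = 4 − 10 ≡ 5 (mod 11). Hence c = [7, 5, 3, 4, 1].
  Check: interpolating c through the α_i gives m(x) = 10 + 7·x (degree < 2) with m(α_i) = c_i for every i, so c is indeed a codeword.


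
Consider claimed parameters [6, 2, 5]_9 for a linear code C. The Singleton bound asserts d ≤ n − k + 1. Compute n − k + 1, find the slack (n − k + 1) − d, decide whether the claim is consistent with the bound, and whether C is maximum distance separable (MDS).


Singleton RHS = n − k + 1 = 5, slack = 0, bound satisfied, MDS.

Singleton bound: d ≤ n − k + 1.
Here n = 6, k = 2, so n − k + 1 = 5.
Given d = 5, check d ≤ 5: YES.
Slack = (n − k + 1) − d = 0.
The code is MDS (slack = 0).
Description: the claimed parameters are [6, 2, 5]_9; such a code would be MDS (meets Singleton bound).


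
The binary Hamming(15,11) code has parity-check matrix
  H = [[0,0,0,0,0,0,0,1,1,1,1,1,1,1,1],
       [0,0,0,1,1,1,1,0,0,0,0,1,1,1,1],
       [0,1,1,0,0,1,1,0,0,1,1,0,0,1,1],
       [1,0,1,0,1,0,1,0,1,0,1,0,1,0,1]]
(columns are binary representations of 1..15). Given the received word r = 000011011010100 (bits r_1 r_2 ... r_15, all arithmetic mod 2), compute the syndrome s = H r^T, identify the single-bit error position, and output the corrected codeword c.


s = (0, 1, 0, 0)^T, error position = 4, corrected codeword c = 000111011010100

Compute s = H r^T mod 2 one row at a time:
  s_1 = 1 + 1 + 0 + 1 + 0 + 1 + 0 + 0 = 4 ≡ 0 (mod 2).
  s_2 = 0 + 1 + 1 + 0 + 0 + 1 + 0 + 0 = 3 ≡ 1 (mod 2).
  s_3 = 0 + 0 + 1 + 0 + 0 + 1 + 0 + 0 = 2 ≡ 0 (mod 2).
  s_4 = 0 + 0 + 1 + 0 + 1 + 1 + 1 + 0 = 4 ≡ 0 (mod 2).
s = (0, 1, 0, 0)^T — this equals column 4 of H (binary 0100), so error is at position 4.
Correct: flip bit 4 of r = 000011011010100 to get c = 000111011010100.


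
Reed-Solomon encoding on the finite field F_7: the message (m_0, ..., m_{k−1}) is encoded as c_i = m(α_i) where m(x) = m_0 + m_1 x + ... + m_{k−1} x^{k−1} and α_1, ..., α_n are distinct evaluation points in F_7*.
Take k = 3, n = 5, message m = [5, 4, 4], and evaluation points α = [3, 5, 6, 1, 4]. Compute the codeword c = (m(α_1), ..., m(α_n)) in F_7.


c = [4, 6, 5, 6, 1]

Message polynomial: m(x) = 5 + 4·x + 4·x^2 (mod 7).
For each evaluation point α_i, compute m(α_i) mod 7:
  α_1 = 3: Horner steps 4 → 2 → 4, so m(3) = 4.
  α_2 = 5: Horner steps 4 → 3 → 6, so m(5) = 6.
  α_3 = 6: Horner steps 4 → 0 → 5, so m(6) = 5.
  α_4 = 1: Horner steps 4 → 1 → 6, so m(1) = 6.
  α_5 = 4: Horner steps 4 → 6 → 1, so m(4) = 1.
Codeword c = [4, 6, 5, 6, 1] ∈ F_7^5.


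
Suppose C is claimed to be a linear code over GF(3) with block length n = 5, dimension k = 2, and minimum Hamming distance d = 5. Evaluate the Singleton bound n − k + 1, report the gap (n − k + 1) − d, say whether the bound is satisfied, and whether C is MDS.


Singleton RHS = n − k + 1 = 4, slack = -1, bound violated (no such code; not MDS).

Singleton bound: d ≤ n − k + 1.
Here n = 5, k = 2, so n − k + 1 = 4.
Given d = 5, check d ≤ 4: NO.
Slack = (n − k + 1) − d = -1.
The slack is negative: d = 5 exceeds n − k + 1 = 4 by 1, so the Singleton bound is violated and no linear [5, 2, 5]_3 code can exist. In particular it is not MDS (MDS requires d = n − k + 1 exactly).
Description: the claimed parameters are [5, 2, 5]_3; such a code would be impossible (violates the Singleton bound).


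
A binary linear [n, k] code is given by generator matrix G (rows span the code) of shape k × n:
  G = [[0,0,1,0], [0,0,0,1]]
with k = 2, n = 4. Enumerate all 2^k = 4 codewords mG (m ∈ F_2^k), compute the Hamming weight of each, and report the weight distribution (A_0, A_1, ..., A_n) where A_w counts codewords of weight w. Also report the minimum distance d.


Weight distribution: A_0 = 1, A_1 = 2, A_2 = 1. Minimum distance d = 1.

Enumerate all 2^2 = 4 messages m ∈ F_2^2.
For each, compute codeword c = mG in F_2^4, then tally its weight.
  m = 00 → c = 0000, weight = 0.
  m = 10 → c = 0010, weight = 1.
  m = 01 → c = 0001, weight = 1.
  m = 11 → c = 0011, weight = 2.
Tally weights:
  weight 0: 1 codewords.
  weight 1: 2 codewords.
  weight 2: 1 codewords.
Minimum distance d = smallest w > 0 with A_w > 0 = 1.
Sanity: Σ A_w = 4 = 2^2 = 4 ✓.


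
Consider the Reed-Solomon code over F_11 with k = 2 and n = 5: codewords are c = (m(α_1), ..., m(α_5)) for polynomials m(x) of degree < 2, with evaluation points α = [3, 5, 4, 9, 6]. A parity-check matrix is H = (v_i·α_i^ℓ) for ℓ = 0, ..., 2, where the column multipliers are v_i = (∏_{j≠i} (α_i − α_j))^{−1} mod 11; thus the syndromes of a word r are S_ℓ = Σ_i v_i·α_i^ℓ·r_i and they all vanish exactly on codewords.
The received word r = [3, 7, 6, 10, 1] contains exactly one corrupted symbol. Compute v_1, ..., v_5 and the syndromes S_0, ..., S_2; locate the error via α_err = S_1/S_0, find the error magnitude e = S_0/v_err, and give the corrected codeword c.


S = (8, 7, 2), error at position 2, error magnitude e = 9, c = [3, 9, 6, 10, 1].

Step 1: column multipliers v_i = (∏_{j≠i}(α_i − α_j))^{−1} mod 11.
  i = 1 (α = 3): (3−5)(3−4)(3−9)(3−6) = (−2)·(−1)·(−6)·(−3) = 36 ≡ 3, so v_1 = 3^{−1} = 4 (mod 11).
  i = 2 (α = 5): (5−3)(5−4)(5−9)(5−6) = 2·1·(−4)·(−1) = 8 ≡ 8, so v_2 = 8^{−1} = 7 (mod 11).
  i = 3 (α = 4): (4−3)(4−5)(4−9)(4−6) = 1·(−1)·(−5)·(−2) = −10 ≡ 1, so v_3 = 1^{−1} = 1 (mod 11).
  i = 4 (α = 9): (9−3)(9−5)(9−4)(9−6) = 6·4·5·3 = 360 ≡ 8, so v_4 = 8^{−1} = 7 (mod 11).
  i = 5 (α = 6): (6−3)(6−5)(6−4)(6−9) = 3·1·2·(−3) = −18 ≡ 4, so v_5 = 4^{−1} = 3 (mod 11).
  v = [4, 7, 1, 7, 3].
Step 2: syndromes of r = [3, 7, 6, 10, 1] (all sums mod 11).
  S_0 = Σ v_i r_i = 4·3 + 7·7 + 1·6 + 7·10 + 3·1 = 140 ≡ 8.
  S_1 = Σ v_i α_i r_i = 4·3·3 + 7·5·7 + 1·4·6 + 7·9·10 + 3·6·1 = 953 ≡ 7.
  α_i^2 mod 11 = [9, 3, 5, 4, 3].
  S_2 = Σ v_i α_i^2 r_i = 4·9·3 + 7·3·7 + 1·5·6 + 7·4·10 + 3·3·1 = 574 ≡ 2.
  S = (8, 7, 2) ≠ 0, so r is not a codeword (an error is present).
Step 3: locate the error. For a single error e at position i, S_ℓ = v_i·e·α_i^ℓ, so α_err = S_1/S_0.
  S_0^{−1} = 8^{−1} = 7 (mod 11), so α_err = 7·7 = 49 ≡ 5 = α_2. Error position i = 2.
  Consistency check: S_2/S_1 = 2·8 = 16 ≡ 5 = α_err ✓ (single-error assumption holds).
Step 4: error magnitude e = S_0/v_2 = S_0·∏_{j≠2}(α_2 − α_j) = 8·8 = 64 ≡ 9 (mod 11).
Step 5: correct position 2: c_2 = r_2 − e = 7 − 9 ≡ 9 (mod 11). Hence c = [3, 9, 6, 10, 1].
  Check: interpolating c through the α_i gives m(x) = 5 + 3·x (degree < 2) with m(α_i) = c_i for every i, so c is indeed a codeword.


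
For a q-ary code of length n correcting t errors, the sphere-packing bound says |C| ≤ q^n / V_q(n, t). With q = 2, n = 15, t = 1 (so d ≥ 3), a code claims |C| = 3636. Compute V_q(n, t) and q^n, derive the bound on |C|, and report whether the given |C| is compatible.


V_q(n, t) = 16, q^n = 32768, Hamming bound = 2048, |C| = 3636 > bound (violated).

Step 1: Compute V_q(n, t) = Σ_{j=0}^1 C(n, j) (q−1)^j.
  j = 0: C(15,0)·(1)^0 = 1·1 = 1.
  j = 1: C(15,1)·(1)^1 = 15·1 = 15.
  V_q(n, t) = 1 + 15 = 16.
Step 2: q^n = 2^15 = 32768.
Step 3: Hamming bound ⌊q^n / V_q(n,t)⌋ = ⌊32768/16⌋ = 2048.
Step 4: Compare |C| = 3636 to 2048: violated.
The claimed |C| lies above the Hamming bound, so no 2-ary code of length 15 with d ≥ 3 can have 3636 codewords.


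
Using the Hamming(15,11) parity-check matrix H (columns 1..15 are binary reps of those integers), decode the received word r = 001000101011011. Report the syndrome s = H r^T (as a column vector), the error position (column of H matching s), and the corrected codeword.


s = (1, 0, 1, 1)^T, error position = 11, corrected codeword c = 001000101001011

Compute s = H r^T mod 2 one row at a time:
  s_1 = 0 + 1 + 0 + 1 + 1 + 0 + 1 + 1 = 5 ≡ 1 (mod 2).
  s_2 = 0 + 0 + 0 + 1 + 1 + 0 + 1 + 1 = 4 ≡ 0 (mod 2).
  s_3 = 0 + 1 + 0 + 1 + 0 + 1 + 1 + 1 = 5 ≡ 1 (mod 2).
  s_4 = 0 + 1 + 0 + 1 + 1 + 1 + 0 + 1 = 5 ≡ 1 (mod 2).
s = (1, 0, 1, 1)^T — this equals column 11 of H (binary 1011), so error is at position 11.
Correct: flip bit 11 of r = 001000101011011 to get c = 001000101001011.


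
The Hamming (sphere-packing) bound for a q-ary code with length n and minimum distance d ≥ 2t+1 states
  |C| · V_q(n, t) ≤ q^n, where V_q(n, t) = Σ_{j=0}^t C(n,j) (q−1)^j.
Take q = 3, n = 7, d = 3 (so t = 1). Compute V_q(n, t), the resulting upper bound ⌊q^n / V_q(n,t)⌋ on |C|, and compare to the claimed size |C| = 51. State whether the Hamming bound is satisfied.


V_q(n, t) = 15, q^n = 2187, Hamming bound = 145, |C| = 51 ≤ bound (satisfied).

Step 1: Compute V_q(n, t) = Σ_{j=0}^1 C(n, j) (q−1)^j.
  j = 0: C(7,0)·(2)^0 = 1·1 = 1.
  j = 1: C(7,1)·(2)^1 = 7·2 = 14.
  V_q(n, t) = 1 + 14 = 15.
Step 2: q^n = 3^7 = 2187.
Step 3: Hamming bound ⌊q^n / V_q(n,t)⌋ = ⌊2187/15⌋ = 145.
Step 4: Compare |C| = 51 to 145: satisfied.
The claimed |C| lies below the Hamming bound.


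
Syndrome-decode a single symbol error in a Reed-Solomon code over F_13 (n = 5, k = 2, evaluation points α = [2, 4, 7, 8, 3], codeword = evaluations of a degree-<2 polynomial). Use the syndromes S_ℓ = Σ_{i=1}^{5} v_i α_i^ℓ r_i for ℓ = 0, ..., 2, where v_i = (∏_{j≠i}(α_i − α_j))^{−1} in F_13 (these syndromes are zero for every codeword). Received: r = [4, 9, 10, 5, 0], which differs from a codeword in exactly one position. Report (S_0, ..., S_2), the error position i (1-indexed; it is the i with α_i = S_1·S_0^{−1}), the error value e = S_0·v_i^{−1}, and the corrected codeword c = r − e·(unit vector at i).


S = (4, 6, 9), error at position 4, error magnitude e = 12, c = [4, 9, 10, 6, 0].

Step 1: column multipliers v_i = (∏_{j≠i}(α_i − α_j))^{−1} mod 13.
  i = 1 (α = 2): (2−4)(2−7)(2−8)(2−3) = (−2)·(−5)·(−6)·(−1) = 60 ≡ 8, so v_1 = 8^{−1} = 5 (mod 13).
  i = 2 (α = 4): (4−2)(4−7)(4−8)(4−3) = 2·(−3)·(−4)·1 = 24 ≡ 11, so v_2 = 11^{−1} = 6 (mod 13).
  i = 3 (α = 7): (7−2)(7−4)(7−8)(7−3) = 5·3·(−1)·4 = −60 ≡ 5, so v_3 = 5^{−1} = 8 (mod 13).
  i = 4 (α = 8): (8−2)(8−4)(8−7)(8−3) = 6·4·1·5 = 120 ≡ 3, so v_4 = 3^{−1} = 9 (mod 13).
  i = 5 (α = 3): (3−2)(3−4)(3−7)(3−8) = 1·(−1)·(−4)·(−5) = −20 ≡ 6, so v_5 = 6^{−1} = 11 (mod 13).
  v = [5, 6, 8, 9, 11].
Step 2: syndromes of r = [4, 9, 10, 5, 0] (all sums mod 13).
  S_0 = Σ v_i r_i = 5·4 + 6·9 + 8·10 + 9·5 + 11·0 = 199 ≡ 4.
  S_1 = Σ v_i α_i r_i = 5·2·4 + 6·4·9 + 8·7·10 + 9·8·5 + 11·3·0 = 1176 ≡ 6.
  α_i^2 mod 13 = [4, 3, 10, 12, 9].
  S_2 = Σ v_i α_i^2 r_i = 5·4·4 + 6·3·9 + 8·10·10 + 9·12·5 + 11·9·0 = 1582 ≡ 9.
  S = (4, 6, 9) ≠ 0, so r is not a codeword (an error is present).
Step 3: locate the error. For a single error e at position i, S_ℓ = v_i·e·α_i^ℓ, so α_err = S_1/S_0.
  S_0^{−1} = 4^{−1} = 10 (mod 13), so α_err = 6·10 = 60 ≡ 8 = α_4. Error position i = 4.
  Consistency check: S_2/S_1 = 9·11 = 99 ≡ 8 = α_err ✓ (single-error assumption holds).
Step 4: error magnitude e = S_0/v_4 = S_0·∏_{j≠4}(α_4 − α_j) = 4·3 = 12 ≡ 12 (mod 13).
Step 5: correct position 4: c_4 = r_4 − e = 5 − 12 ≡ 6 (mod 13). Hence c = [4, 9, 10, 6, 0].
  Check: interpolating c through the α_i gives m(x) = 12 + 9·x (degree < 2) with m(α_i) = c_i for every i, so c is indeed a codeword.


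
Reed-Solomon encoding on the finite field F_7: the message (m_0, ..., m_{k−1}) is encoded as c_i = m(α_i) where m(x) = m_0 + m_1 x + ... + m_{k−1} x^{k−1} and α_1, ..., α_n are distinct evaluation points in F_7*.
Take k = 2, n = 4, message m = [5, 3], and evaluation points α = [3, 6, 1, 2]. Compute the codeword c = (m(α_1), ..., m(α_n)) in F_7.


c = [0, 2, 1, 4]

Message polynomial: m(x) = 5 + 3·x (mod 7).
For each evaluation point α_i, compute m(α_i) mod 7:
  α_1 = 3: Horner steps 3 → 0, so m(3) = 0.
  α_2 = 6: Horner steps 3 → 2, so m(6) = 2.
  α_3 = 1: Horner steps 3 → 1, so m(1) = 1.
  α_4 = 2: Horner steps 3 → 4, so m(2) = 4.
Codeword c = [0, 2, 1, 4] ∈ F_7^4.


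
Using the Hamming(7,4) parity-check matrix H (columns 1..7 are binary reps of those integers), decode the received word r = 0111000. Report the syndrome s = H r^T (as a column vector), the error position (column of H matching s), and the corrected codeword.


s = (1, 0, 1)^T, error position = 5, corrected codeword c = 0111100

Compute s = H r^T mod 2 one row at a time:
  s_1 = 1 + 0 + 0 + 0 = 1 ≡ 1 (mod 2).
  s_2 = 1 + 1 + 0 + 0 = 2 ≡ 0 (mod 2).
  s_3 = 0 + 1 + 0 + 0 = 1 ≡ 1 (mod 2).
s = (1, 0, 1)^T — this equals column 5 of H (binary 101), so error is at position 5.
Correct: flip bit 5 of r = 0111000 to get c = 0111100.


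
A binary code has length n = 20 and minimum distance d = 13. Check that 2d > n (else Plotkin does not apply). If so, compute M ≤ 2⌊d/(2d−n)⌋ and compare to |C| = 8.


Plotkin bound M ≤ 4; given |C| = 8 > bound (violated).

Check applicability: 2d = 26, n = 20.
2d − n = 6 > 0, so Plotkin applies.
Compute d/(2d−n) = 13/6 ≈ 2.1667.
⌊d/(2d−n)⌋ = 2.
Plotkin bound: M ≤ 2·2 = 4.
Given |C| = 8, check: VIOLATED.
This |C| is above the Plotkin bound, so no binary code with n = 20, d = 13 and 8 codewords exists.


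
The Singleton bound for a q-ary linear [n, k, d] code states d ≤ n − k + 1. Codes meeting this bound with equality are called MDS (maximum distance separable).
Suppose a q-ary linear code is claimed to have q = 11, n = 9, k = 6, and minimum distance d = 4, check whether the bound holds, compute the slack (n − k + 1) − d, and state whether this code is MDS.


Singleton RHS = n − k + 1 = 4, slack = 0, bound satisfied, MDS.

Singleton bound: d ≤ n − k + 1.
Here n = 9, k = 6, so n − k + 1 = 4.
Given d = 4, check d ≤ 4: YES.
Slack = (n − k + 1) − d = 0.
The code is MDS (slack = 0).
Description: the claimed parameters are [9, 6, 4]_11; such a code would be MDS (meets Singleton bound).


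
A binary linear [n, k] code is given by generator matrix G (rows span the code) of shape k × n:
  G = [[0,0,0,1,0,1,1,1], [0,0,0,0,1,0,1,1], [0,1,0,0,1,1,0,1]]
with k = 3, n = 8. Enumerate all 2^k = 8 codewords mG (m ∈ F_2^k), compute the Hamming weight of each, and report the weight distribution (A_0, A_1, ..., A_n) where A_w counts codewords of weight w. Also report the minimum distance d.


Weight distribution: A_0 = 1, A_3 = 4, A_4 = 3. Minimum distance d = 3.

Enumerate all 2^3 = 8 messages m ∈ F_2^3.
For each, compute codeword c = mG in F_2^8, then tally its weight.
  m = 000 → c = 00000000, weight = 0.
  m = 100 → c = 00010111, weight = 4.
  m = 010 → c = 00001011, weight = 3.
  m = 110 → c = 00011100, weight = 3.
  m = 001 → c = 01001101, weight = 4.
  m = 101 → c = 01011010, weight = 4.
  m = 011 → c = 01000110, weight = 3.
  m = 111 → c = 01010001, weight = 3.
Tally weights:
  weight 0: 1 codewords.
  weight 3: 4 codewords.
  weight 4: 3 codewords.
Minimum distance d = smallest w > 0 with A_w > 0 = 3.
Sanity: Σ A_w = 8 = 2^3 = 8 ✓.


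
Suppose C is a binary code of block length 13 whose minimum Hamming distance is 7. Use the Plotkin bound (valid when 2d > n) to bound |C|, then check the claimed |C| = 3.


Plotkin bound M ≤ 14; given |C| = 3 ≤ bound (satisfied).

Check applicability: 2d = 14, n = 13.
2d − n = 1 > 0, so Plotkin applies.
Compute d/(2d−n) = 7/1 ≈ 7.0000.
⌊d/(2d−n)⌋ = 7.
Plotkin bound: M ≤ 2·7 = 14.
Given |C| = 3, check: satisfied.
This |C| is below the Plotkin bound.


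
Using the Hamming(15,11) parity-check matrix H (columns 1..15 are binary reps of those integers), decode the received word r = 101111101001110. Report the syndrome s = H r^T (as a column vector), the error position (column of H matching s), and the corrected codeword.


s = (0, 1, 0, 0)^T, error position = 4, corrected codeword c = 101011101001110

Compute s = H r^T mod 2 one row at a time:
  s_1 = 0 + 1 + 0 + 0 + 1 + 1 + 1 + 0 = 4 ≡ 0 (mod 2).
  s_2 = 1 + 1 + 1 + 1 + 1 + 1 + 1 + 0 = 7 ≡ 1 (mod 2).
  s_3 = 0 + 1 + 1 + 1 + 0 + 0 + 1 + 0 = 4 ≡ 0 (mod 2).
  s_4 = 1 + 1 + 1 + 1 + 1 + 0 + 1 + 0 = 6 ≡ 0 (mod 2).
s = (0, 1, 0, 0)^T — this equals column 4 of H (binary 0100), so error is at position 4.
Correct: flip bit 4 of r = 101111101001110 to get c = 101011101001110.


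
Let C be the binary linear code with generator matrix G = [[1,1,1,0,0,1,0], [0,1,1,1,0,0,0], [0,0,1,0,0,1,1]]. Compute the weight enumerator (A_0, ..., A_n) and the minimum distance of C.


Weight distribution: A_0 = 1, A_3 = 4, A_4 = 3. Minimum distance d = 3.

Enumerate all 2^3 = 8 messages m ∈ F_2^3.
For each, compute codeword c = mG in F_2^7, then tally its weight.
  m = 000 → c = 0000000, weight = 0.
  m = 100 → c = 1110010, weight = 4.
  m = 010 → c = 0111000, weight = 3.
  m = 110 → c = 1001010, weight = 3.
  m = 001 → c = 0010011, weight = 3.
  m = 101 → c = 1100001, weight = 3.
  m = 011 → c = 0101011, weight = 4.
  m = 111 → c = 1011001, weight = 4.
Tally weights:
  weight 0: 1 codewords.
  weight 3: 4 codewords.
  weight 4: 3 codewords.
Minimum distance d = smallest w > 0 with A_w > 0 = 3.
Sanity: Σ A_w = 8 = 2^3 = 8 ✓.
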